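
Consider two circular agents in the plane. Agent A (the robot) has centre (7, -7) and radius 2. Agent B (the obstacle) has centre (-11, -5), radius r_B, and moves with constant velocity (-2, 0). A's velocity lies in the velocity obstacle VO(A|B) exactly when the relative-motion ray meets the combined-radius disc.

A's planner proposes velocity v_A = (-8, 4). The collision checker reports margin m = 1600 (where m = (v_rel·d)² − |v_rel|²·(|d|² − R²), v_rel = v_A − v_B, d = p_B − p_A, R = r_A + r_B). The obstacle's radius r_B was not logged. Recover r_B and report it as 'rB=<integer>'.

m = 1600
d = (-18, 2);  v_rel = (-6, 4),  |v_rel|² = 52
v_rel×d = (-6)·(2) − (4)·(-18) = 60
since m = R²·52 − 60²:  R² = (3600 + 1600) / 52 = 100
R = √100 = 10  ⇒  r_B = 10 − 2 = 8

rB=8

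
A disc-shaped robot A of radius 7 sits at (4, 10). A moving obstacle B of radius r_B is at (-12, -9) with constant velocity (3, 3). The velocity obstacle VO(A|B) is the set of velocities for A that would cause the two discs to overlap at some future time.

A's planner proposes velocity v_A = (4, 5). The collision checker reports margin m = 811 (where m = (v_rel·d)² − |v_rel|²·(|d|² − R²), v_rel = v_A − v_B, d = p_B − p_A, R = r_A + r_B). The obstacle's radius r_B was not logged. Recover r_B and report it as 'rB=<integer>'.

m = 811
d = (-16, -19);  v_rel = (1, 2),  |v_rel|² = 5
v_rel×d = (1)·(-19) − (2)·(-16) = 13
since m = R²·5 − 13²:  R² = (169 + 811) / 5 = 196
R = √196 = 14  ⇒  r_B = 14 − 7 = 7

rB=7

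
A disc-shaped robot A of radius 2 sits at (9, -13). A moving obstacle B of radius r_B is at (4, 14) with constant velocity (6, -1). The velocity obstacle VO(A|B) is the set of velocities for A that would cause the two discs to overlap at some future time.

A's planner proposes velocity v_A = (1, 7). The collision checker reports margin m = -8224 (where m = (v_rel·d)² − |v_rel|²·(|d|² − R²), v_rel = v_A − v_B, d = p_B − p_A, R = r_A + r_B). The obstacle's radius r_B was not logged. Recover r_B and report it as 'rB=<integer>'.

m = -8224
d = (-5, 27);  v_rel = (-5, 8),  |v_rel|² = 89
v_rel×d = (-5)·(27) − (8)·(-5) = -95
since m = R²·89 − (-95)²:  R² = (9025 + -8224) / 89 = 9
R = √9 = 3  ⇒  r_B = 3 − 2 = 1

rB=1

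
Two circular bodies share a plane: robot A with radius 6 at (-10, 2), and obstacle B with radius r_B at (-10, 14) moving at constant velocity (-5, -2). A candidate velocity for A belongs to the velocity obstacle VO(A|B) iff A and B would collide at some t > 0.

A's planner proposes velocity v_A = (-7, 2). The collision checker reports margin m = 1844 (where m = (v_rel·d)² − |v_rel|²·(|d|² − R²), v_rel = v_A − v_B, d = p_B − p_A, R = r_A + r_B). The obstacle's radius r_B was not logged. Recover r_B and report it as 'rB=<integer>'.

m = 1844
d = (0, 12);  v_rel = (-2, 4),  |v_rel|² = 20
v_rel×d = (-2)·(12) − (4)·(0) = -24
since m = R²·20 − (-24)²:  R² = (576 + 1844) / 20 = 121
R = √121 = 11  ⇒  r_B = 11 − 6 = 5

rB=5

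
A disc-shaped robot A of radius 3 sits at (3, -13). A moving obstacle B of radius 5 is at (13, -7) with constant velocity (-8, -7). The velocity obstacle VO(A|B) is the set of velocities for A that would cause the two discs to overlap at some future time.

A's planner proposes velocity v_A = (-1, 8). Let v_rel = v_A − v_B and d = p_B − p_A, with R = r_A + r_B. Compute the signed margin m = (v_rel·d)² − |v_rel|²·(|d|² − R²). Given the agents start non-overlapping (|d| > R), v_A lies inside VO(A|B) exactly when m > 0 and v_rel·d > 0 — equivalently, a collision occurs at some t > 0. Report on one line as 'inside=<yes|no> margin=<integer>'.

d = (10, 6),  |d|² = 136;  R = 3+5 = 8,  c = 136−8² = 72
v_rel = (7, 15),  |v_rel|² = 274;  v_rel·d = (7)·(10) + (15)·(6) = 160
274·t² − 320·t + 72 = 0  ⇒  m = 160² − 274·72 = 5872
m = 5872 > 0,  v_rel·d = 160 > 0  ⇒  inside

inside=yes margin=5872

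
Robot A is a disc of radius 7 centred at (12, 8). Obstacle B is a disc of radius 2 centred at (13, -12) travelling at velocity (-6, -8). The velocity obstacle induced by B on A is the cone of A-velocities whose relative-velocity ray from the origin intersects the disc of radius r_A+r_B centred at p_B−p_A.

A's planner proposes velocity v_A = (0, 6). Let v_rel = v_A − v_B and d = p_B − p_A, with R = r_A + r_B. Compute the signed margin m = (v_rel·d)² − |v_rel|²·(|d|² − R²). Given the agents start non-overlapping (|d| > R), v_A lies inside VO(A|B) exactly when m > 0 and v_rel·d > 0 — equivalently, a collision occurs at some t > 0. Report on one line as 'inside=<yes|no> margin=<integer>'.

d = (1, -20),  |d|² = 401;  R = 7+2 = 9,  c = 401−9² = 320
v_rel = (6, 14),  |v_rel|² = 232;  v_rel·d = (6)·(1) + (14)·(-20) = -274
232·t² + 548·t + 320 = 0  ⇒  m = (-274)² − 232·320 = 836
m = 836 > 0,  v_rel·d = -274 < 0  ⇒  outside

inside=no margin=836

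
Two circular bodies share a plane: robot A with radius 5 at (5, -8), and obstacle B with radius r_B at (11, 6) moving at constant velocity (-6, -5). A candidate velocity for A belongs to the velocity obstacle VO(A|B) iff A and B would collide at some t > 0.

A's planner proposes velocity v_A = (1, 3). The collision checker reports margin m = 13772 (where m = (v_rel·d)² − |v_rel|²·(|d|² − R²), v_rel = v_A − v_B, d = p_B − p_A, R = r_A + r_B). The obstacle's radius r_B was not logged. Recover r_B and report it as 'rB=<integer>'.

m = 13772
d = (6, 14);  v_rel = (7, 8),  |v_rel|² = 113
v_rel×d = (7)·(14) − (8)·(6) = 50
since m = R²·113 − 50²:  R² = (2500 + 13772) / 113 = 144
R = √144 = 12  ⇒  r_B = 12 − 5 = 7

rB=7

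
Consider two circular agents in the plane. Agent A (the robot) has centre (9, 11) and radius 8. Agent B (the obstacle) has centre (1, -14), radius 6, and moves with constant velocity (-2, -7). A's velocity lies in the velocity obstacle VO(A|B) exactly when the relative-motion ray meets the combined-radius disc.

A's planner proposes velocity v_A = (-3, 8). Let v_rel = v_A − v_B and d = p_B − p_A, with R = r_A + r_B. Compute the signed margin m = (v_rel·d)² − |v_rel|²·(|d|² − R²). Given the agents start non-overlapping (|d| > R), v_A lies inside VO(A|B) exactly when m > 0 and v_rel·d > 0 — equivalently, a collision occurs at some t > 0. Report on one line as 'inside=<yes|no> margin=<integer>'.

d = (-8, -25),  |d|² = 689;  R = 8+6 = 14,  c = 689−14² = 493
v_rel = (-1, 15),  |v_rel|² = 226;  v_rel·d = (-1)·(-8) + (15)·(-25) = -367
226·t² + 734·t + 493 = 0  ⇒  m = (-367)² − 226·493 = 23271
m = 23271 > 0,  v_rel·d = -367 < 0  ⇒  outside

inside=no margin=23271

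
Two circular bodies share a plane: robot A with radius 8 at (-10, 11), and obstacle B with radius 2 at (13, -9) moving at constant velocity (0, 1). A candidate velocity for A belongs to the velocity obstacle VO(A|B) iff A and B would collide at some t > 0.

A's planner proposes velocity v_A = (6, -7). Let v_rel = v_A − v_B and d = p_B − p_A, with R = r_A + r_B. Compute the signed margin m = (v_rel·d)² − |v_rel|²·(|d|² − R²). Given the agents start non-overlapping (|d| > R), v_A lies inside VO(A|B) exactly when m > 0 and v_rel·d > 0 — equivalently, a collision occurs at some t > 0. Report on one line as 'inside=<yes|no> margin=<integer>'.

d = (23, -20),  |d|² = 929;  R = 8+2 = 10,  c = 929−10² = 829
v_rel = (6, -8),  |v_rel|² = 100;  v_rel·d = (6)·(23) + (-8)·(-20) = 298
100·t² − 596·t + 829 = 0  ⇒  m = 298² − 100·829 = 5904
m = 5904 > 0,  v_rel·d = 298 > 0  ⇒  inside

inside=yes margin=5904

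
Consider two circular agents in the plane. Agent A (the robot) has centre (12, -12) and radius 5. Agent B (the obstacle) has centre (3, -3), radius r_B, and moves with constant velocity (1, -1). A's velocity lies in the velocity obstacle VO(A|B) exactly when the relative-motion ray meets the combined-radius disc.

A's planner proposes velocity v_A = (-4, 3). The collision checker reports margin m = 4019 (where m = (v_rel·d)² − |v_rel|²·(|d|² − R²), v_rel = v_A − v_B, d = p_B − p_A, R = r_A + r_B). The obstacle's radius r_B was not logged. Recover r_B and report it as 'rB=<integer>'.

m = 4019
d = (-9, 9);  v_rel = (-5, 4),  |v_rel|² = 41
v_rel×d = (-5)·(9) − (4)·(-9) = -9
since m = R²·41 − (-9)²:  R² = (81 + 4019) / 41 = 100
R = √100 = 10  ⇒  r_B = 10 − 5 = 5

rB=5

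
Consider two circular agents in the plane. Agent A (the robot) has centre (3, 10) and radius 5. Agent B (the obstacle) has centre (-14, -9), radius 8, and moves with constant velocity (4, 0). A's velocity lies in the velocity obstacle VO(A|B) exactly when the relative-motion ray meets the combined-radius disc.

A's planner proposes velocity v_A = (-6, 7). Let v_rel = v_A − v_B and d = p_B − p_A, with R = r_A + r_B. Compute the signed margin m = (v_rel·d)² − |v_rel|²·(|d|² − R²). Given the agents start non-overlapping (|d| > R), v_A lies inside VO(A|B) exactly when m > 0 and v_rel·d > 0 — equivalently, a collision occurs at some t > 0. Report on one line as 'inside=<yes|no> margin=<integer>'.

d = (-17, -19),  |d|² = 650;  R = 5+8 = 13,  c = 650−13² = 481
v_rel = (-10, 7),  |v_rel|² = 149;  v_rel·d = (-10)·(-17) + (7)·(-19) = 37
149·t² − 74·t + 481 = 0  ⇒  m = 37² − 149·481 = -70300
m = -70300 < 0,  v_rel·d = 37 > 0  ⇒  outside

inside=no margin=-70300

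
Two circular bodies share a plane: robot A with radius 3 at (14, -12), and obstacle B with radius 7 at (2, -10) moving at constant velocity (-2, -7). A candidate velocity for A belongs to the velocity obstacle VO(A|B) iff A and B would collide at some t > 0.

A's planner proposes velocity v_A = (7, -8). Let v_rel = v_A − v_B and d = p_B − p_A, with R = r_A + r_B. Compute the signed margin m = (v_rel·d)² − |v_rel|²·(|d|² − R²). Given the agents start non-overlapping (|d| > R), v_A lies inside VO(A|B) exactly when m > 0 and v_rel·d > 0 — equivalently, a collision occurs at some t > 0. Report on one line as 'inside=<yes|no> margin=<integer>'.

d = (-12, 2),  |d|² = 148;  R = 3+7 = 10,  c = 148−10² = 48
v_rel = (9, -1),  |v_rel|² = 82;  v_rel·d = (9)·(-12) + (-1)·(2) = -110
82·t² + 220·t + 48 = 0  ⇒  m = (-110)² − 82·48 = 8164
m = 8164 > 0,  v_rel·d = -110 < 0  ⇒  outside

inside=no margin=8164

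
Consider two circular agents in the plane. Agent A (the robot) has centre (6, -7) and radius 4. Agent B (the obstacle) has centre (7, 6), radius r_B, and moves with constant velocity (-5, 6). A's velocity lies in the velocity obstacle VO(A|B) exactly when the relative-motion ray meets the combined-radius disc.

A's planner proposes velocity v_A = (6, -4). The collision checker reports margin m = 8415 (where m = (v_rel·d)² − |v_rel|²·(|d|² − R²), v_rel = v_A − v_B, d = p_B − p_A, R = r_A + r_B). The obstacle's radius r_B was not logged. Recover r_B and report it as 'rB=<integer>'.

m = 8415
d = (1, 13);  v_rel = (11, -10),  |v_rel|² = 221
v_rel×d = (11)·(13) − (-10)·(1) = 153
since m = R²·221 − 153²:  R² = (23409 + 8415) / 221 = 144
R = √144 = 12  ⇒  r_B = 12 − 4 = 8

rB=8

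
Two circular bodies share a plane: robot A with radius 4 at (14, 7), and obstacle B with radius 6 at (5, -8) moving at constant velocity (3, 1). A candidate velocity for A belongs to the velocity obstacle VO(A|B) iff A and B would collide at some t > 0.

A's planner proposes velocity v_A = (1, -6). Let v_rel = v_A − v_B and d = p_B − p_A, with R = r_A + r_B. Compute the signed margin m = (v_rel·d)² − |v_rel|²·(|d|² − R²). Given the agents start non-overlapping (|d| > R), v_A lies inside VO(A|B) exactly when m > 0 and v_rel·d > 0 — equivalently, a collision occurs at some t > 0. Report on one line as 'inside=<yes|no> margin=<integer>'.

d = (-9, -15),  |d|² = 306;  R = 4+6 = 10,  c = 306−10² = 206
v_rel = (-2, -7),  |v_rel|² = 53;  v_rel·d = (-2)·(-9) + (-7)·(-15) = 123
53·t² − 246·t + 206 = 0  ⇒  m = 123² − 53·206 = 4211
m = 4211 > 0,  v_rel·d = 123 > 0  ⇒  inside

inside=yes margin=4211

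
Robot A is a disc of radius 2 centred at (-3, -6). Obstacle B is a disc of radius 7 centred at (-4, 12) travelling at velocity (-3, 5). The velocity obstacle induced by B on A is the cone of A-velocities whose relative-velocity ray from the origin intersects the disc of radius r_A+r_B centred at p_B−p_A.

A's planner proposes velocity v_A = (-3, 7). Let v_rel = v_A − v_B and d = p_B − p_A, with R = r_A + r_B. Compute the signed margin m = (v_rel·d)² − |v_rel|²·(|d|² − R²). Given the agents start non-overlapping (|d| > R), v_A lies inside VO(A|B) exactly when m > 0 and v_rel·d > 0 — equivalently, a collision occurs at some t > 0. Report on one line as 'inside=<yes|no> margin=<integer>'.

d = (-1, 18),  |d|² = 325;  R = 2+7 = 9,  c = 325−9² = 244
v_rel = (0, 2),  |v_rel|² = 4;  v_rel·d = (0)·(-1) + (2)·(18) = 36
4·t² − 72·t + 244 = 0  ⇒  m = 36² − 4·244 = 320
m = 320 > 0,  v_rel·d = 36 > 0  ⇒  inside

inside=yes margin=320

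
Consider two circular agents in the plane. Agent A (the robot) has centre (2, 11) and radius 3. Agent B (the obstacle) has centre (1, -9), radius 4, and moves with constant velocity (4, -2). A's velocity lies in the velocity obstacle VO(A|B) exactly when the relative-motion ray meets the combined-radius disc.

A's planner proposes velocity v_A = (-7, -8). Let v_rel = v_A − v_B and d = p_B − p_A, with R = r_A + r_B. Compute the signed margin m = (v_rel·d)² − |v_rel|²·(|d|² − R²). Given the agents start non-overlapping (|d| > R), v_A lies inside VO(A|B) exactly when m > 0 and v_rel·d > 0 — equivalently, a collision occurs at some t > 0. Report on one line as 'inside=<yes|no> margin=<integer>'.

d = (-1, -20),  |d|² = 401;  R = 3+4 = 7,  c = 401−7² = 352
v_rel = (-11, -6),  |v_rel|² = 157;  v_rel·d = (-11)·(-1) + (-6)·(-20) = 131
157·t² − 262·t + 352 = 0  ⇒  m = 131² − 157·352 = -38103
m = -38103 < 0,  v_rel·d = 131 > 0  ⇒  outside

inside=no margin=-38103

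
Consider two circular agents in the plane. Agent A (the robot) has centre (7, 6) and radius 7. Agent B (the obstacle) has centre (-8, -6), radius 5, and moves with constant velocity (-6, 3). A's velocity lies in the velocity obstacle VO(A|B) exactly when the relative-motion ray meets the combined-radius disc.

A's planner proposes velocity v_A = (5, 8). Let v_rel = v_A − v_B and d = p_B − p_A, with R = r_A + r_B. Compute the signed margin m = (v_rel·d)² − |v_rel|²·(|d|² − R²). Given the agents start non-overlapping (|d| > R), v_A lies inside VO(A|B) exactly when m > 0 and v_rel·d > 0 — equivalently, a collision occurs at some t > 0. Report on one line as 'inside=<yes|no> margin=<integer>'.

d = (-15, -12),  |d|² = 369;  R = 7+5 = 12,  c = 369−12² = 225
v_rel = (11, 5),  |v_rel|² = 146;  v_rel·d = (11)·(-15) + (5)·(-12) = -225
146·t² + 450·t + 225 = 0  ⇒  m = (-225)² − 146·225 = 17775
m = 17775 > 0,  v_rel·d = -225 < 0  ⇒  outside

inside=no margin=17775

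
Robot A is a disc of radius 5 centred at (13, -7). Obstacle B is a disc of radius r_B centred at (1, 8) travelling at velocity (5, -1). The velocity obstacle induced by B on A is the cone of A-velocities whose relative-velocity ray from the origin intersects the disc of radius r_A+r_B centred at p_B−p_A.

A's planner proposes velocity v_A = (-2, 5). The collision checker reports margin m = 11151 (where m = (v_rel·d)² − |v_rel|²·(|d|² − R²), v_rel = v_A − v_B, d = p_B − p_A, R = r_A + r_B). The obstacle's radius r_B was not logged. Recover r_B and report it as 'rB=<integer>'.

m = 11151
d = (-12, 15);  v_rel = (-7, 6),  |v_rel|² = 85
v_rel×d = (-7)·(15) − (6)·(-12) = -33
since m = R²·85 − (-33)²:  R² = (1089 + 11151) / 85 = 144
R = √144 = 12  ⇒  r_B = 12 − 5 = 7

rB=7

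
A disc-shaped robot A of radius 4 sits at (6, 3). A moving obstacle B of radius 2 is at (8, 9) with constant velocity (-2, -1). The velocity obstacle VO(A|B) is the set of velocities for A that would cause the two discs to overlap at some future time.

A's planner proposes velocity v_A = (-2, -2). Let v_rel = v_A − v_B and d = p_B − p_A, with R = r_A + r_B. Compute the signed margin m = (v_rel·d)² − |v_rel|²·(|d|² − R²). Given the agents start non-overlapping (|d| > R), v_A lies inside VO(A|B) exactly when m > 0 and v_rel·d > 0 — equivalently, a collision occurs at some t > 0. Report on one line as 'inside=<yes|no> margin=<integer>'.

d = (2, 6),  |d|² = 40;  R = 4+2 = 6,  c = 40−6² = 4
v_rel = (0, -1),  |v_rel|² = 1;  v_rel·d = (0)·(2) + (-1)·(6) = -6
1·t² + 12·t + 4 = 0  ⇒  m = (-6)² − 1·4 = 32
m = 32 > 0,  v_rel·d = -6 < 0  ⇒  outside

inside=no margin=32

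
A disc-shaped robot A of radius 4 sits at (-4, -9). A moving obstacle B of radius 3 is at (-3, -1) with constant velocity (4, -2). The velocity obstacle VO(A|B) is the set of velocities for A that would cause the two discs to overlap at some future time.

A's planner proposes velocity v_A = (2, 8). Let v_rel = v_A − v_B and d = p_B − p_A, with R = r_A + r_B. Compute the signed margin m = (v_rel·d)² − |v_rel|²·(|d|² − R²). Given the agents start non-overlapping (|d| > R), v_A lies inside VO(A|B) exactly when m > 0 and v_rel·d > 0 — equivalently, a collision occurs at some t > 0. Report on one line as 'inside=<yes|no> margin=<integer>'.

d = (1, 8),  |d|² = 65;  R = 4+3 = 7,  c = 65−7² = 16
v_rel = (-2, 10),  |v_rel|² = 104;  v_rel·d = (-2)·(1) + (10)·(8) = 78
104·t² − 156·t + 16 = 0  ⇒  m = 78² − 104·16 = 4420
m = 4420 > 0,  v_rel·d = 78 > 0  ⇒  inside

inside=yes margin=4420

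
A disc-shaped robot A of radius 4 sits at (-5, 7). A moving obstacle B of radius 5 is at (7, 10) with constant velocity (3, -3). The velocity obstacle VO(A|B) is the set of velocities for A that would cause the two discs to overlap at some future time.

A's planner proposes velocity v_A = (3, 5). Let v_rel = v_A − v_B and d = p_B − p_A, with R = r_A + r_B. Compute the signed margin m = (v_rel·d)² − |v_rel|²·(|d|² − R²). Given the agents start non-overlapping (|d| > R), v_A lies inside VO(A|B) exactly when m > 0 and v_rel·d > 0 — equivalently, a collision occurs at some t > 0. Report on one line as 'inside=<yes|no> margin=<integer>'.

d = (12, 3),  |d|² = 153;  R = 4+5 = 9,  c = 153−9² = 72
v_rel = (0, 8),  |v_rel|² = 64;  v_rel·d = (0)·(12) + (8)·(3) = 24
64·t² − 48·t + 72 = 0  ⇒  m = 24² − 64·72 = -4032
m = -4032 < 0,  v_rel·d = 24 > 0  ⇒  outside

inside=no margin=-4032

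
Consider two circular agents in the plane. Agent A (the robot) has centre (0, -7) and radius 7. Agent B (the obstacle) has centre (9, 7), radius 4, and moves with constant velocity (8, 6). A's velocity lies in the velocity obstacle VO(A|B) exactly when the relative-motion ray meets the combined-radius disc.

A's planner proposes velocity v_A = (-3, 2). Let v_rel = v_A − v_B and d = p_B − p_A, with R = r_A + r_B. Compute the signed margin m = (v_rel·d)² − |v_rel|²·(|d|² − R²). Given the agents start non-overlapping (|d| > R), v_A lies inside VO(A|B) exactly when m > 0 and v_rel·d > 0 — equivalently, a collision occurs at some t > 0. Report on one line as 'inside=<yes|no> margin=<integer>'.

d = (9, 14),  |d|² = 277;  R = 7+4 = 11,  c = 277−11² = 156
v_rel = (-11, -4),  |v_rel|² = 137;  v_rel·d = (-11)·(9) + (-4)·(14) = -155
137·t² + 310·t + 156 = 0  ⇒  m = (-155)² − 137·156 = 2653
m = 2653 > 0,  v_rel·d = -155 < 0  ⇒  outside

inside=no margin=2653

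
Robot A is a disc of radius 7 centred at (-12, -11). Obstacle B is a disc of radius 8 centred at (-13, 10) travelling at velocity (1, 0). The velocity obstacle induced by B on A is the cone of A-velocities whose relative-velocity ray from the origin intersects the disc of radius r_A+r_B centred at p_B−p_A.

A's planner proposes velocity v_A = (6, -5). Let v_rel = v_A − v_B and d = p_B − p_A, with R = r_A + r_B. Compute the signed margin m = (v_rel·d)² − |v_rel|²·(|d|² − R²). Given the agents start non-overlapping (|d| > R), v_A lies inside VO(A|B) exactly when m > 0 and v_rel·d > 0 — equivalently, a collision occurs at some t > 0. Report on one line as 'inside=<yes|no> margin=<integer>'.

d = (-1, 21),  |d|² = 442;  R = 7+8 = 15,  c = 442−15² = 217
v_rel = (5, -5),  |v_rel|² = 50;  v_rel·d = (5)·(-1) + (-5)·(21) = -110
50·t² + 220·t + 217 = 0  ⇒  m = (-110)² − 50·217 = 1250
m = 1250 > 0,  v_rel·d = -110 < 0  ⇒  outside

inside=no margin=1250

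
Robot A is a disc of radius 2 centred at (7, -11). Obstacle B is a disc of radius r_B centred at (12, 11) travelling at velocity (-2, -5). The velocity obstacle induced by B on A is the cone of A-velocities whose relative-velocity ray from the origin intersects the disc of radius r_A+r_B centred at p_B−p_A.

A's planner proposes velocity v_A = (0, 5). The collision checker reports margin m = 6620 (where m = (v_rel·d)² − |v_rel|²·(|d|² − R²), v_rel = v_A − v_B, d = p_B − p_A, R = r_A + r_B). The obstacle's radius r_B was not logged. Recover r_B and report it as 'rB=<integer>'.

m = 6620
d = (5, 22);  v_rel = (2, 10),  |v_rel|² = 104
v_rel×d = (2)·(22) − (10)·(5) = -6
since m = R²·104 − (-6)²:  R² = (36 + 6620) / 104 = 64
R = √64 = 8  ⇒  r_B = 8 − 2 = 6

rB=6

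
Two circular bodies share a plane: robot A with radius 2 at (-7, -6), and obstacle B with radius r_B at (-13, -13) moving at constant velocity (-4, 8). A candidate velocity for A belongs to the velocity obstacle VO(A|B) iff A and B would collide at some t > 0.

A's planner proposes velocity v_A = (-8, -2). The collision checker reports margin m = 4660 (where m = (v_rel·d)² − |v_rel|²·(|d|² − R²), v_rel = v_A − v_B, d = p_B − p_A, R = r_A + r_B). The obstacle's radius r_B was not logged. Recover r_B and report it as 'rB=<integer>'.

m = 4660
d = (-6, -7);  v_rel = (-4, -10),  |v_rel|² = 116
v_rel×d = (-4)·(-7) − (-10)·(-6) = -32
since m = R²·116 − (-32)²:  R² = (1024 + 4660) / 116 = 49
R = √49 = 7  ⇒  r_B = 7 − 2 = 5

rB=5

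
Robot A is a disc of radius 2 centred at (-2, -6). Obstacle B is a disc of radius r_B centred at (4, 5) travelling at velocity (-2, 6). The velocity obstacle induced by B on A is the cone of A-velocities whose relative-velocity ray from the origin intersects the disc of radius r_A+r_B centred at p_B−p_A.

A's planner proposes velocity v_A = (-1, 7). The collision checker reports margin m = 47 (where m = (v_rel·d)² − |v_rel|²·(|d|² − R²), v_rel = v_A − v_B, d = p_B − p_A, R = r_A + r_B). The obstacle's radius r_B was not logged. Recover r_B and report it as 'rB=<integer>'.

m = 47
d = (6, 11);  v_rel = (1, 1),  |v_rel|² = 2
v_rel×d = (1)·(11) − (1)·(6) = 5
since m = R²·2 − 5²:  R² = (25 + 47) / 2 = 36
R = √36 = 6  ⇒  r_B = 6 − 2 = 4

rB=4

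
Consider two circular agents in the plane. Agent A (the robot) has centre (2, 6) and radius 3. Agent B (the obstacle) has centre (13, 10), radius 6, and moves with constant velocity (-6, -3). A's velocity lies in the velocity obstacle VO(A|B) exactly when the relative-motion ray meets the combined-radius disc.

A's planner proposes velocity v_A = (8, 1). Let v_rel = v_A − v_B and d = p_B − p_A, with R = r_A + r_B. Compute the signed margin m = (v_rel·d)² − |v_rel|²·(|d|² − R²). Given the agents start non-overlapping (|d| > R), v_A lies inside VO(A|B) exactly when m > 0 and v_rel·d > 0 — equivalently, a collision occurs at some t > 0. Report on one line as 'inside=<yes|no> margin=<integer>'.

d = (11, 4),  |d|² = 137;  R = 3+6 = 9,  c = 137−9² = 56
v_rel = (14, 4),  |v_rel|² = 212;  v_rel·d = (14)·(11) + (4)·(4) = 170
212·t² − 340·t + 56 = 0  ⇒  m = 170² − 212·56 = 17028
m = 17028 > 0,  v_rel·d = 170 > 0  ⇒  inside

inside=yes margin=17028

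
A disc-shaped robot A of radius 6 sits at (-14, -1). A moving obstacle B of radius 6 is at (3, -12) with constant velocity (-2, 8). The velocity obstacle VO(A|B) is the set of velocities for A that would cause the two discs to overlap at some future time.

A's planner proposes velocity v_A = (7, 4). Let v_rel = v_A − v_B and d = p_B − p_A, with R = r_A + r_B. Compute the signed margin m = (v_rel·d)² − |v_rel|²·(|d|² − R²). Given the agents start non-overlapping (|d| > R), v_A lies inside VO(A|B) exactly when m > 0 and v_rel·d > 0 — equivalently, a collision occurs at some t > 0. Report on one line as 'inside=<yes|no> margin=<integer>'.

d = (17, -11),  |d|² = 410;  R = 6+6 = 12,  c = 410−12² = 266
v_rel = (9, -4),  |v_rel|² = 97;  v_rel·d = (9)·(17) + (-4)·(-11) = 197
97·t² − 394·t + 266 = 0  ⇒  m = 197² − 97·266 = 13007
m = 13007 > 0,  v_rel·d = 197 > 0  ⇒  inside

inside=yes margin=13007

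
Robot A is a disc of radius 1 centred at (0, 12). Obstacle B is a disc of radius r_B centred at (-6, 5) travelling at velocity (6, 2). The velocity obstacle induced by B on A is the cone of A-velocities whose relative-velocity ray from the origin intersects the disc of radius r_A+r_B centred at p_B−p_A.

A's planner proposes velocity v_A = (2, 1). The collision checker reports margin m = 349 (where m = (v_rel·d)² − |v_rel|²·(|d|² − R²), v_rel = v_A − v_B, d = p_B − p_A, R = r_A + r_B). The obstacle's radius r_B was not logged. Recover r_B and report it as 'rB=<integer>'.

m = 349
d = (-6, -7);  v_rel = (-4, -1),  |v_rel|² = 17
v_rel×d = (-4)·(-7) − (-1)·(-6) = 22
since m = R²·17 − 22²:  R² = (484 + 349) / 17 = 49
R = √49 = 7  ⇒  r_B = 7 − 1 = 6

rB=6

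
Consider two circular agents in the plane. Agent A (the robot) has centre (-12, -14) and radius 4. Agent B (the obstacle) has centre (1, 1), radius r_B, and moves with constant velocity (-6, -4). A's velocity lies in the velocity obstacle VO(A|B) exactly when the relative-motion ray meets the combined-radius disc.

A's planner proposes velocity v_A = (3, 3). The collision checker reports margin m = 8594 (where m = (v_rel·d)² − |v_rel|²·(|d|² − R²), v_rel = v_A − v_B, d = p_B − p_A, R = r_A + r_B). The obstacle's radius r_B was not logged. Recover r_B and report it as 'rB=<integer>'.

m = 8594
d = (13, 15);  v_rel = (9, 7),  |v_rel|² = 130
v_rel×d = (9)·(15) − (7)·(13) = 44
since m = R²·130 − 44²:  R² = (1936 + 8594) / 130 = 81
R = √81 = 9  ⇒  r_B = 9 − 4 = 5

rB=5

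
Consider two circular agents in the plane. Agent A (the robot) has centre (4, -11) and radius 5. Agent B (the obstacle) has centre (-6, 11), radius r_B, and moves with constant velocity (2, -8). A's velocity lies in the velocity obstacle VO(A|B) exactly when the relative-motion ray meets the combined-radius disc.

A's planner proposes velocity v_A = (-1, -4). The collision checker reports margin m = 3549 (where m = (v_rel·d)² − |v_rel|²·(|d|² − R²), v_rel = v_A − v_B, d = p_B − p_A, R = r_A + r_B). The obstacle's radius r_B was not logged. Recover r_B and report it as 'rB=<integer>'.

m = 3549
d = (-10, 22);  v_rel = (-3, 4),  |v_rel|² = 25
v_rel×d = (-3)·(22) − (4)·(-10) = -26
since m = R²·25 − (-26)²:  R² = (676 + 3549) / 25 = 169
R = √169 = 13  ⇒  r_B = 13 − 5 = 8

rB=8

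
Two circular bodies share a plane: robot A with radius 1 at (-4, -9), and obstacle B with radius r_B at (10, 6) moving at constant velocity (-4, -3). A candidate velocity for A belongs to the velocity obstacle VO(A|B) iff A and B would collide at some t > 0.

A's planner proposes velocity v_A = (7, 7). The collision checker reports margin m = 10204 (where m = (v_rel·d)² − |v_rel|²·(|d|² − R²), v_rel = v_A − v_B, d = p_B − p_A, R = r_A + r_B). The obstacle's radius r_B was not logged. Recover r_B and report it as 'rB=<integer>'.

m = 10204
d = (14, 15);  v_rel = (11, 10),  |v_rel|² = 221
v_rel×d = (11)·(15) − (10)·(14) = 25
since m = R²·221 − 25²:  R² = (625 + 10204) / 221 = 49
R = √49 = 7  ⇒  r_B = 7 − 1 = 6

rB=6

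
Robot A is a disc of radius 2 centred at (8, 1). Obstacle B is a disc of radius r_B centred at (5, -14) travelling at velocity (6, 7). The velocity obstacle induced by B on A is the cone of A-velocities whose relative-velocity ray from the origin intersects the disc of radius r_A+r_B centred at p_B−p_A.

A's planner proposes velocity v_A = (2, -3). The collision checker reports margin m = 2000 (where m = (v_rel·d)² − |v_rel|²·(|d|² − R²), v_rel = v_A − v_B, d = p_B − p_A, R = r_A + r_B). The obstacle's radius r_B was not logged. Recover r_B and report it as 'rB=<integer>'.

m = 2000
d = (-3, -15);  v_rel = (-4, -10),  |v_rel|² = 116
v_rel×d = (-4)·(-15) − (-10)·(-3) = 30
since m = R²·116 − 30²:  R² = (900 + 2000) / 116 = 25
R = √25 = 5  ⇒  r_B = 5 − 2 = 3

rB=3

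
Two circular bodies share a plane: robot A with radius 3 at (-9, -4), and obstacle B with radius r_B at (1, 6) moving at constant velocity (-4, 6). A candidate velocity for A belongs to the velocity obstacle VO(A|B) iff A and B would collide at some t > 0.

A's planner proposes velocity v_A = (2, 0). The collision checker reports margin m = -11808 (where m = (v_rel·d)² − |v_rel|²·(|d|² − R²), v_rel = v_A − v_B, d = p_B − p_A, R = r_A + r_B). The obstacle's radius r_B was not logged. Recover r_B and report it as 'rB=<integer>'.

m = -11808
d = (10, 10);  v_rel = (6, -6),  |v_rel|² = 72
v_rel×d = (6)·(10) − (-6)·(10) = 120
since m = R²·72 − 120²:  R² = (14400 + -11808) / 72 = 36
R = √36 = 6  ⇒  r_B = 6 − 3 = 3

rB=3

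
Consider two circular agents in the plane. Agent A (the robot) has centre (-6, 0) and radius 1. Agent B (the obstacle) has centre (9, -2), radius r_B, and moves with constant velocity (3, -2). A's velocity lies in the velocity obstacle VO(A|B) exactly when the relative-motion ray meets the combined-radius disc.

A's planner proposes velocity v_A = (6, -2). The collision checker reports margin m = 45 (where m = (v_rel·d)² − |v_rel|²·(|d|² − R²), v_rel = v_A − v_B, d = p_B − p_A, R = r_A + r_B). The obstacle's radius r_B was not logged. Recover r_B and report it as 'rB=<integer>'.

m = 45
d = (15, -2);  v_rel = (3, 0),  |v_rel|² = 9
v_rel×d = (3)·(-2) − (0)·(15) = -6
since m = R²·9 − (-6)²:  R² = (36 + 45) / 9 = 9
R = √9 = 3  ⇒  r_B = 3 − 1 = 2

rB=2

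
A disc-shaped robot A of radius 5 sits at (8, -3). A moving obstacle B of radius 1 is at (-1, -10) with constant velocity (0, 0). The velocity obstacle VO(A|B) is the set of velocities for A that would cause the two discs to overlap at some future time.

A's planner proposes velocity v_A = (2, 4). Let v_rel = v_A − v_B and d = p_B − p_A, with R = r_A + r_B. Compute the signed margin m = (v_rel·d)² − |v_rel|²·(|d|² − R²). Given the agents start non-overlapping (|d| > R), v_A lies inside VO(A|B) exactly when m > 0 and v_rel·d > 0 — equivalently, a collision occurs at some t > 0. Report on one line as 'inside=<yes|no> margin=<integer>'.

d = (-9, -7),  |d|² = 130;  R = 5+1 = 6,  c = 130−6² = 94
v_rel = (2, 4),  |v_rel|² = 20;  v_rel·d = (2)·(-9) + (4)·(-7) = -46
20·t² + 92·t + 94 = 0  ⇒  m = (-46)² − 20·94 = 236
m = 236 > 0,  v_rel·d = -46 < 0  ⇒  outside

inside=no margin=236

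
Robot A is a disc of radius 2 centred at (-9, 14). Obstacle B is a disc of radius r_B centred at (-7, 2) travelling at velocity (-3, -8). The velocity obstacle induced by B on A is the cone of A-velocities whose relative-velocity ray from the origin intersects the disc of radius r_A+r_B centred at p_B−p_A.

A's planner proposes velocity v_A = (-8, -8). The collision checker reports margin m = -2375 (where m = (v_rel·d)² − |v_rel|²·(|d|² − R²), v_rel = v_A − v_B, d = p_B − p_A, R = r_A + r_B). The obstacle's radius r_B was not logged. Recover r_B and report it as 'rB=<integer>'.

m = -2375
d = (2, -12);  v_rel = (-5, 0),  |v_rel|² = 25
v_rel×d = (-5)·(-12) − (0)·(2) = 60
since m = R²·25 − 60²:  R² = (3600 + -2375) / 25 = 49
R = √49 = 7  ⇒  r_B = 7 − 2 = 5

rB=5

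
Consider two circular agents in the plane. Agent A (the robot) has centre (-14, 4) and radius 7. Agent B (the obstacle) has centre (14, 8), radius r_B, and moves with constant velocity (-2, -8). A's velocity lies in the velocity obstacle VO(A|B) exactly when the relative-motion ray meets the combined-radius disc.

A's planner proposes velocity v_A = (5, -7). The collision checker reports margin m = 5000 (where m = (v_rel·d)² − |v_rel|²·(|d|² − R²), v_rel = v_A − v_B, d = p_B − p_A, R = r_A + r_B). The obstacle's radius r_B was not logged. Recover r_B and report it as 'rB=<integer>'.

m = 5000
d = (28, 4);  v_rel = (7, 1),  |v_rel|² = 50
v_rel×d = (7)·(4) − (1)·(28) = 0
since m = R²·50 − 0²:  R² = (0 + 5000) / 50 = 100
R = √100 = 10  ⇒  r_B = 10 − 7 = 3

rB=3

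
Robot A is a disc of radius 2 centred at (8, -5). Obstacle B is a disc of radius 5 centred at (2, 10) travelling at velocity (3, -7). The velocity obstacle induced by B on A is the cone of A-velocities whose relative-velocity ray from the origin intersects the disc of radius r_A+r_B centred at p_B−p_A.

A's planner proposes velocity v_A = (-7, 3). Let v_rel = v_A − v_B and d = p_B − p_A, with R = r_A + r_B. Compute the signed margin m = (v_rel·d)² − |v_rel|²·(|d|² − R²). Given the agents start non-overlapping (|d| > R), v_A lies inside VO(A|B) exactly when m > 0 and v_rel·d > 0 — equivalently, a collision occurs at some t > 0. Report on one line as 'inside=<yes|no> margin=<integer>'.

d = (-6, 15),  |d|² = 261;  R = 2+5 = 7,  c = 261−7² = 212
v_rel = (-10, 10),  |v_rel|² = 200;  v_rel·d = (-10)·(-6) + (10)·(15) = 210
200·t² − 420·t + 212 = 0  ⇒  m = 210² − 200·212 = 1700
m = 1700 > 0,  v_rel·d = 210 > 0  ⇒  inside

inside=yes margin=1700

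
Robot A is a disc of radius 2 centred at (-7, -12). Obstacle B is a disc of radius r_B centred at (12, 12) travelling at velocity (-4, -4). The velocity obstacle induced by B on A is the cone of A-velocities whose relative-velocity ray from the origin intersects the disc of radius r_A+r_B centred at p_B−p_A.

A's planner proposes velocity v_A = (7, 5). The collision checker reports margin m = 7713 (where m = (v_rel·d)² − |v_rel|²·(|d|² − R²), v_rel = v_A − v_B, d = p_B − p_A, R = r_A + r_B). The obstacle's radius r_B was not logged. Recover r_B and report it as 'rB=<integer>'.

m = 7713
d = (19, 24);  v_rel = (11, 9),  |v_rel|² = 202
v_rel×d = (11)·(24) − (9)·(19) = 93
since m = R²·202 − 93²:  R² = (8649 + 7713) / 202 = 81
R = √81 = 9  ⇒  r_B = 9 − 2 = 7

rB=7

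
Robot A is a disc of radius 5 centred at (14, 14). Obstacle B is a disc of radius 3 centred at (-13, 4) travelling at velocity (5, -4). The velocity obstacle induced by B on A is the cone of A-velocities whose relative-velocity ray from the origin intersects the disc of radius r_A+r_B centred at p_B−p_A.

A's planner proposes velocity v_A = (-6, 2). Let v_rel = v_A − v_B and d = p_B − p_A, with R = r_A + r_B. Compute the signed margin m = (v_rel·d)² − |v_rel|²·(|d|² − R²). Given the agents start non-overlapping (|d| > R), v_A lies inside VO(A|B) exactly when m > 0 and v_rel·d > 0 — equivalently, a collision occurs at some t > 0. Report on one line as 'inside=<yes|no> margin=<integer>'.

d = (-27, -10),  |d|² = 829;  R = 5+3 = 8,  c = 829−8² = 765
v_rel = (-11, 6),  |v_rel|² = 157;  v_rel·d = (-11)·(-27) + (6)·(-10) = 237
157·t² − 474·t + 765 = 0  ⇒  m = 237² − 157·765 = -63936
m = -63936 < 0,  v_rel·d = 237 > 0  ⇒  outside

inside=no margin=-63936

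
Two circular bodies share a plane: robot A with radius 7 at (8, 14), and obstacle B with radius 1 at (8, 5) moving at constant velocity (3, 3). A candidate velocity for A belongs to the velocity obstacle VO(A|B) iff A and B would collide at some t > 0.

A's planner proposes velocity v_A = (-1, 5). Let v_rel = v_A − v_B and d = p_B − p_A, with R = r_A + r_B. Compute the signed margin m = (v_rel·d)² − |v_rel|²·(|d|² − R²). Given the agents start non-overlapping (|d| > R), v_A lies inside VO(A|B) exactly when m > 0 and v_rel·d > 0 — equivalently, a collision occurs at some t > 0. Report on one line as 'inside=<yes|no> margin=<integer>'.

d = (0, -9),  |d|² = 81;  R = 7+1 = 8,  c = 81−8² = 17
v_rel = (-4, 2),  |v_rel|² = 20;  v_rel·d = (-4)·(0) + (2)·(-9) = -18
20·t² + 36·t + 17 = 0  ⇒  m = (-18)² − 20·17 = -16
m = -16 < 0,  v_rel·d = -18 < 0  ⇒  outside

inside=no margin=-16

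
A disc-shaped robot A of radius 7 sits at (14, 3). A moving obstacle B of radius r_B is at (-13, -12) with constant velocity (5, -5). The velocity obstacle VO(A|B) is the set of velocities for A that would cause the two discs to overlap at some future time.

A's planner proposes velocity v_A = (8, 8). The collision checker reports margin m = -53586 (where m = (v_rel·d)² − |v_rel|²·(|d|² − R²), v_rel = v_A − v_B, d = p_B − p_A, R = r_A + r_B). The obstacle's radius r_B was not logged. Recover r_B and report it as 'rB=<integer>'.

m = -53586
d = (-27, -15);  v_rel = (3, 13),  |v_rel|² = 178
v_rel×d = (3)·(-15) − (13)·(-27) = 306
since m = R²·178 − 306²:  R² = (93636 + -53586) / 178 = 225
R = √225 = 15  ⇒  r_B = 15 − 7 = 8

rB=8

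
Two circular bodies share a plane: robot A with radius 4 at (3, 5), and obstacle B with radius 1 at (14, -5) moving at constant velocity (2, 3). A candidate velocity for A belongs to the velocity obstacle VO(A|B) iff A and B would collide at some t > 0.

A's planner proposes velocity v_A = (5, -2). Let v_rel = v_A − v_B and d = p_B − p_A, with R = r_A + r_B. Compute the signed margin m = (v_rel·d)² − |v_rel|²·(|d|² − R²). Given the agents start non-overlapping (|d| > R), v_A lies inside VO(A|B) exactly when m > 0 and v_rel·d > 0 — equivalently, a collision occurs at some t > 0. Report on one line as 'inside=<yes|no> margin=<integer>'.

d = (11, -10),  |d|² = 221;  R = 4+1 = 5,  c = 221−5² = 196
v_rel = (3, -5),  |v_rel|² = 34;  v_rel·d = (3)·(11) + (-5)·(-10) = 83
34·t² − 166·t + 196 = 0  ⇒  m = 83² − 34·196 = 225
m = 225 > 0,  v_rel·d = 83 > 0  ⇒  inside

inside=yes margin=225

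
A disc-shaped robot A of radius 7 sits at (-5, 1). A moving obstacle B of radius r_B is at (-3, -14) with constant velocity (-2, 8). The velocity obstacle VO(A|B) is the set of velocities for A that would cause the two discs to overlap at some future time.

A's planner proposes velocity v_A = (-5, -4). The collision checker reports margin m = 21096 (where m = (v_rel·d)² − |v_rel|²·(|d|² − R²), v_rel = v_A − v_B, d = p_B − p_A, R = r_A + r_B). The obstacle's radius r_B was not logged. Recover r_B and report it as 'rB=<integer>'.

m = 21096
d = (2, -15);  v_rel = (-3, -12),  |v_rel|² = 153
v_rel×d = (-3)·(-15) − (-12)·(2) = 69
since m = R²·153 − 69²:  R² = (4761 + 21096) / 153 = 169
R = √169 = 13  ⇒  r_B = 13 − 7 = 6

rB=6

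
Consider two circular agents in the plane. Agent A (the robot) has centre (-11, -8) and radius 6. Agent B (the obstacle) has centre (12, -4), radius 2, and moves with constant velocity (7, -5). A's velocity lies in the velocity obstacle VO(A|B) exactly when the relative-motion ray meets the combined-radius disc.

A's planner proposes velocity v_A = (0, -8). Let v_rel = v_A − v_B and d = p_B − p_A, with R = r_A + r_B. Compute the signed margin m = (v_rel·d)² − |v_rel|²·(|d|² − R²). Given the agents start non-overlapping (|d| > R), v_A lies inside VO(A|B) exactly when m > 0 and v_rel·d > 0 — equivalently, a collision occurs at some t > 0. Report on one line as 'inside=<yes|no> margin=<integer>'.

d = (23, 4),  |d|² = 545;  R = 6+2 = 8,  c = 545−8² = 481
v_rel = (-7, -3),  |v_rel|² = 58;  v_rel·d = (-7)·(23) + (-3)·(4) = -173
58·t² + 346·t + 481 = 0  ⇒  m = (-173)² − 58·481 = 2031
m = 2031 > 0,  v_rel·d = -173 < 0  ⇒  outside

inside=no margin=2031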